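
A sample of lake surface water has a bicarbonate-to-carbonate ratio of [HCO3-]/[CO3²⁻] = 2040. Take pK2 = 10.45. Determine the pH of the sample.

From K2 = [H⁺][CO3²⁻]/[HCO3-]:  pH = pK2 − log₁₀([HCO3-]/[CO3²⁻])
log₁₀(2040) = +3.310
pH = 10.45 − (+3.310) = 7.14

pH = 7.14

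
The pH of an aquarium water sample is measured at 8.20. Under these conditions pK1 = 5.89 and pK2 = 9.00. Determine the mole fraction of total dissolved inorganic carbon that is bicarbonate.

α₁ = 0.860

α₁ = 1 / (1 + [H⁺]/K1 + K2/[H⁺]) = 1 / (1 + 10^-2.31 + 10^-0.80)
   = 1 / (1 + 0.0048978 + 0.15849) = 1/1.1634 = 0.8596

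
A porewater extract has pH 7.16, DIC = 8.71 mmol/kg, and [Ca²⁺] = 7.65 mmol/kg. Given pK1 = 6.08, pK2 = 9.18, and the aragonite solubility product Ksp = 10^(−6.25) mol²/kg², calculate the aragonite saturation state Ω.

α₂ = 1 / (1 + [H⁺]/K2 + [H⁺]²/(K1K2)) = 1 / (1 + 10^+2.02 + 10^+0.94)
   = 1 / (1 + 104.71 + 8.7096) = 1/114.42 = 0.008740
[CO3²⁻] = α₂ × DIC = 0.008740 × 8.71 = 0.07612 mmol/kg
Ksp = 10^(−6.25) = 5.623×10^-7
Ω = [Ca²⁺][CO3²⁻]/Ksp = (7.65×10^-3)(7.612×10^-5) / 5.623×10^-7 = 1.04

Ω = 1.04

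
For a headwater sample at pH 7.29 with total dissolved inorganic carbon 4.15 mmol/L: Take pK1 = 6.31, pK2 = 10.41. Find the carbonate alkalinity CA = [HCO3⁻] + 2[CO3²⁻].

CA = 3.76 mmol/L

CA = [HCO3⁻] + 2[CO3²⁻] = (α₁ + 2α₂)·DIC
At pH 7.29: [H⁺]/K1 = 10^-0.98 = 0.10471, K2/[H⁺] = 10^-3.12 = 0.00075858
α₁ = 1/(1 + 0.10471 + 0.00075858) = 1/1.1055 = 0.9046; α₂ = α₁·K2/[H⁺] = 0.0006862
α₁ + 2α₂ = 0.9060
CA = 0.9060 × 4.15 = 3.76 mmol/L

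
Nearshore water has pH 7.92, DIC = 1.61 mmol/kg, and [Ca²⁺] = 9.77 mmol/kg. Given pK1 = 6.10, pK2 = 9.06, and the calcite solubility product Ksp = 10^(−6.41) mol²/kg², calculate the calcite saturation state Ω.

Ω = 2.69

α₂ = 1 / (1 + [H⁺]/K2 + [H⁺]²/(K1K2)) = 1 / (1 + 10^+1.14 + 10^-0.68)
   = 1 / (1 + 13.804 + 0.20893) = 1/15.013 = 0.06661
[CO3²⁻] = α₂ × DIC = 0.06661 × 1.61 = 0.1072 mmol/kg
Ksp = 10^(−6.41) = 3.890×10^-7
Ω = [Ca²⁺][CO3²⁻]/Ksp = (9.77×10^-3)(1.072×10^-4) / 3.890×10^-7 = 2.69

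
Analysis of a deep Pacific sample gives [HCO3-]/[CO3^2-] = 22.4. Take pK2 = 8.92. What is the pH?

From K2 = [H⁺][CO3^2-]/[HCO3-]:  pH = pK2 − log₁₀([HCO3-]/[CO3^2-])
log₁₀(22.4) = +1.350
pH = 8.92 − (+1.350) = 7.57

pH = 7.57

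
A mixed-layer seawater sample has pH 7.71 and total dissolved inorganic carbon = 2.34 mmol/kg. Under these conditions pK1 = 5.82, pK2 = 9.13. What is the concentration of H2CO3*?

α₀ = 1 / (1 + K1/[H⁺] + K1K2/[H⁺]²) = 1 / (1 + 10^+1.89 + 10^+0.47)
   = 1 / (1 + 77.625 + 2.9512) = 1/81.576 = 0.01226
[CO2*] = α₀ × DIC = 0.01226 × 2.34 = 0.0287 mmol/kg

[CO2*] = 0.0287 mmol/kg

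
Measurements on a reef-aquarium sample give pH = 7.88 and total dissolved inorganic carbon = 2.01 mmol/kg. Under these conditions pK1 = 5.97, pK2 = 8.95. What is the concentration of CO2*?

[CO2*] = 0.0225 mmol/kg

α₀ = 1 / (1 + K1/[H⁺] + K1K2/[H⁺]²) = 1 / (1 + 10^+1.91 + 10^+0.84)
   = 1 / (1 + 81.283 + 6.9183) = 1/89.201 = 0.01121
[CO2*] = α₀ × DIC = 0.01121 × 2.01 = 0.0225 mmol/kg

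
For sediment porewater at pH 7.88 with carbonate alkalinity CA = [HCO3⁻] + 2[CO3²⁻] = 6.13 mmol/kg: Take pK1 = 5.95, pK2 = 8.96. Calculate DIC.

CA = [HCO3⁻] + 2[CO3²⁻] = (α₁ + 2α₂)·DIC
At pH 7.88: [H⁺]/K1 = 10^-1.93 = 0.011749, K2/[H⁺] = 10^-1.08 = 0.083176
α₁ = 1/(1 + 0.011749 + 0.083176) = 1/1.0949 = 0.9133; α₂ = α₁·K2/[H⁺] = 0.07597
α₁ + 2α₂ = 1.0652
DIC = CA / (α₁ + 2α₂) = 6.13 / 1.0652 = 5.75 mmol/kg

DIC = 5.75 mmol/kg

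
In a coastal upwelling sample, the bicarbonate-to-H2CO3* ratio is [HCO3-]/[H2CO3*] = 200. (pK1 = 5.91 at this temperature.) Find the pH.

From K1 = [H⁺][HCO3-]/[H2CO3*]:  pH = pK1 + log₁₀([HCO3-]/[H2CO3*])
log₁₀(200) = +2.301
pH = 5.91 + (+2.301) = 8.21

pH = 8.21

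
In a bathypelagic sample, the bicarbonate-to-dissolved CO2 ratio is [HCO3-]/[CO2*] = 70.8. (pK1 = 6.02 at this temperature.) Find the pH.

From K1 = [H⁺][HCO3-]/[CO2*]:  pH = pK1 + log₁₀([HCO3-]/[CO2*])
log₁₀(70.8) = +1.850
pH = 6.02 + (+1.850) = 7.87

pH = 7.87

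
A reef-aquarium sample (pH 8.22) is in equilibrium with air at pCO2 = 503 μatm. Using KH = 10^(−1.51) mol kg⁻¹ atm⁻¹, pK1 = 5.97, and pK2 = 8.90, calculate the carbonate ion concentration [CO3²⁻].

[CO2*] = KH · pCO2 = 10^(−1.51) × 503×10^-6 = 1.554×10^-5 mol/kg
α₀ = 1/(1 + K1/[H⁺] + K1K2/[H⁺]²) = 1/(1 + 10^+2.25 + 10^+1.57) = 0.004630
DIC = [CO2*]/α₀ = 1.554×10^-5 / 0.004630 = 3.357 mmol/kg
[CO3²⁻] = α₂·DIC; α₂ = 0.1720, so [CO3²⁻] = 0.1720 × 3.357 = 0.578 mmol/kg

[CO3²⁻] = 0.578 mmol/kg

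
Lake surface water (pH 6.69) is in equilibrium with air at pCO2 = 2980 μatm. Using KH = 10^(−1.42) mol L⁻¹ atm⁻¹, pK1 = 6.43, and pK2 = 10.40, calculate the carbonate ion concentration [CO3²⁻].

[CO2*] = KH · pCO2 = 10^(−1.42) × 2980×10^-6 = 1.133×10^-4 mol/L
α₀ = 1/(1 + K1/[H⁺] + K1K2/[H⁺]²) = 1/(1 + 10^+0.26 + 10^-3.45) = 0.3546
DIC = [CO2*]/α₀ = 1.133×10^-4 / 0.3546 = 0.3195 mmol/L
[CO3²⁻] = α₂·DIC; α₂ = 0.0001258, so [CO3²⁻] = 0.0001258 × 0.3195 = 4.02×10^-5 mmol/L = 0.0402 μmol/L

[CO3²⁻] = 0.0402 μmol/L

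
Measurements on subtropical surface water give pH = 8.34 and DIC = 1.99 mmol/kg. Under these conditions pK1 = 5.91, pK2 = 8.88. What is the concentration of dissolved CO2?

[CO2*] = 5.72 μmol/kg

α₀ = 1 / (1 + K1/[H⁺] + K1K2/[H⁺]²) = 1 / (1 + 10^+2.43 + 10^+1.89)
   = 1 / (1 + 269.15 + 77.625) = 1/347.78 = 0.002875
[CO2*] = α₀ × DIC = 0.002875 × 1.99 = 0.00572 mmol/kg = 5.72 μmol/kg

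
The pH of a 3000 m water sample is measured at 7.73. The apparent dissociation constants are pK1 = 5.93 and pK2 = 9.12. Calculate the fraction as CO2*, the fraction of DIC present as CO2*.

α₀ = 1 / (1 + K1/[H⁺] + K1K2/[H⁺]²) = 1 / (1 + 10^+1.80 + 10^+0.41)
   = 1 / (1 + 63.096 + 2.5704) = 1/66.666 = 0.01500

α₀ = 0.0150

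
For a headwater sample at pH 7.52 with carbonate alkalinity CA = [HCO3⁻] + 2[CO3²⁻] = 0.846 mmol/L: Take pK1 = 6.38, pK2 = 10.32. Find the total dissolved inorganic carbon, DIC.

DIC = 0.906 mmol/L

CA = [HCO3⁻] + 2[CO3²⁻] = (α₁ + 2α₂)·DIC
At pH 7.52: [H⁺]/K1 = 10^-1.14 = 0.072444, K2/[H⁺] = 10^-2.80 = 0.0015849
α₁ = 1/(1 + 0.072444 + 0.0015849) = 1/1.0740 = 0.9311; α₂ = α₁·K2/[H⁺] = 0.001476
α₁ + 2α₂ = 0.9340
DIC = CA / (α₁ + 2α₂) = 0.846 / 0.9340 = 0.906 mmol/L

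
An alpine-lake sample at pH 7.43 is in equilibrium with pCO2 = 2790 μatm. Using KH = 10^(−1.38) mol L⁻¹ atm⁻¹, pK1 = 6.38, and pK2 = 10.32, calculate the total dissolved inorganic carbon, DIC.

[CO2*] = KH · pCO2 = 10^(−1.38) × 2790×10^-6 = 1.163×10^-4 mol/L
α₀ = 1/(1 + K1/[H⁺] + K1K2/[H⁺]²) = 1/(1 + 10^+1.05 + 10^-1.84) = 0.08174
DIC = [CO2*]/α₀ = 1.163×10^-4 / 0.08174 = 1.42 mmol/L

DIC = 1.42 mmol/L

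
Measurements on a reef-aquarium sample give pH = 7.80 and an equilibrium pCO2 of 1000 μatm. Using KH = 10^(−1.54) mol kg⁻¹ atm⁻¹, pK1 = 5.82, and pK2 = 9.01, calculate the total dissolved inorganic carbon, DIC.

[CO2*] = KH · pCO2 = 10^(−1.54) × 1000×10^-6 = 2.884×10^-5 mol/kg
α₀ = 1/(1 + K1/[H⁺] + K1K2/[H⁺]²) = 1/(1 + 10^+1.98 + 10^+0.77) = 0.009767
DIC = [CO2*]/α₀ = 2.884×10^-5 / 0.009767 = 2.95 mmol/kg

DIC = 2.95 mmol/kg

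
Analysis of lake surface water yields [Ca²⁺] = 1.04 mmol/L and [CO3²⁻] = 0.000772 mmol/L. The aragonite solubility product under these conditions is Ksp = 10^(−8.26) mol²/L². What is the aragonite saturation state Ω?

Ω = 0.146

Ksp = 10^(−8.26) = 5.495×10^-9
Ω = [Ca²⁺][CO3²⁻]/Ksp = (1.04×10^-3)(0.000772×10^-3) / 5.495×10^-9 = 0.146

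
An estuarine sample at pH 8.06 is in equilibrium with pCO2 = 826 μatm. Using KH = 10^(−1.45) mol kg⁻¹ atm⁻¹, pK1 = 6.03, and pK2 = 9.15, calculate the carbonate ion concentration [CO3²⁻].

[CO2*] = KH · pCO2 = 10^(−1.45) × 826×10^-6 = 2.931×10^-5 mol/kg
α₀ = 1/(1 + K1/[H⁺] + K1K2/[H⁺]²) = 1/(1 + 10^+2.03 + 10^+0.94) = 0.008557
DIC = [CO2*]/α₀ = 2.931×10^-5 / 0.008557 = 3.425 mmol/kg
[CO3²⁻] = α₂·DIC; α₂ = 0.07453, so [CO3²⁻] = 0.07453 × 3.425 = 0.255 mmol/kg

[CO3²⁻] = 0.255 mmol/kg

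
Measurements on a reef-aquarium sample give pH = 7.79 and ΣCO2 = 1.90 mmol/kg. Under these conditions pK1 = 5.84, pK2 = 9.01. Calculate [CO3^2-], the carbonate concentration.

[CO3²⁻] = 0.107 mmol/kg

α₂ = 1 / (1 + [H⁺]/K2 + [H⁺]²/(K1K2)) = 1 / (1 + 10^+1.22 + 10^-0.73)
   = 1 / (1 + 16.596 + 0.18621) = 1/17.782 = 0.05624
[CO3²⁻] = α₂ × DIC = 0.05624 × 1.90 = 0.107 mmol/kg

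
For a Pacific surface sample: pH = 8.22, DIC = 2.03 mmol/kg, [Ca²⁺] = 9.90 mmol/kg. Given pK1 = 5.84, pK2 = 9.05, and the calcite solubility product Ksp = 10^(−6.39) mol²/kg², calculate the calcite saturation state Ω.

Ω = 6.33

α₂ = 1 / (1 + [H⁺]/K2 + [H⁺]²/(K1K2)) = 1 / (1 + 10^+0.83 + 10^-1.55)
   = 1 / (1 + 6.7608 + 0.028184) = 1/7.7890 = 0.1284
[CO3²⁻] = α₂ × DIC = 0.1284 × 2.03 = 0.2606 mmol/kg
Ksp = 10^(−6.39) = 4.074×10^-7
Ω = [Ca²⁺][CO3²⁻]/Ksp = (9.90×10^-3)(2.606×10^-4) / 4.074×10^-7 = 6.33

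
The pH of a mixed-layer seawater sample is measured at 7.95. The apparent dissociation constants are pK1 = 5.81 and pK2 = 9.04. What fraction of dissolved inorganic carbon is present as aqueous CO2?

α₀ = 0.00666

α₀ = 1 / (1 + K1/[H⁺] + K1K2/[H⁺]²) = 1 / (1 + 10^+2.14 + 10^+1.05)
   = 1 / (1 + 138.04 + 11.220) = 1/150.26 = 0.006655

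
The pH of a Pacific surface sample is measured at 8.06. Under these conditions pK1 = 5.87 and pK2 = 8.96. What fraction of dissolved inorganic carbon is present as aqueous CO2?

α₀ = 1 / (1 + K1/[H⁺] + K1K2/[H⁺]²) = 1 / (1 + 10^+2.19 + 10^+1.29)
   = 1 / (1 + 154.88 + 19.498) = 1/175.38 = 0.005702

α₀ = 0.00570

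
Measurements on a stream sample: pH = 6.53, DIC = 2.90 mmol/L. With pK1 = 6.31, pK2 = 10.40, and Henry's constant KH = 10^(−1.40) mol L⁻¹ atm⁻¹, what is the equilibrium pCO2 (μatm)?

pCO2 = 2.74×10^4 μatm

α₀ = 1 / (1 + K1/[H⁺] + K1K2/[H⁺]²) = 1 / (1 + 10^+0.22 + 10^-3.65)
   = 1 / (1 + 1.6596 + 0.00022387) = 1/2.6598 = 0.3760
[CO2*] = α₀ × DIC = 0.3760 × 2.90 = 1.090 mmol/L
pCO2 = [CO2*]/KH = 1.090×10^-3 / 3.981×10^-2 = 2.74×10^4 μatm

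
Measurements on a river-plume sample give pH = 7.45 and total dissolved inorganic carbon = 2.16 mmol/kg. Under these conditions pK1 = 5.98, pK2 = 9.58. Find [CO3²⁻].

[CO3²⁻] = 15.4 μmol/kg

α₂ = 1 / (1 + [H⁺]/K2 + [H⁺]²/(K1K2)) = 1 / (1 + 10^+2.13 + 10^+0.66)
   = 1 / (1 + 134.90 + 4.5709) = 1/140.47 = 0.007119
[CO3²⁻] = α₂ × DIC = 0.007119 × 2.16 = 0.0154 mmol/kg = 15.4 μmol/kg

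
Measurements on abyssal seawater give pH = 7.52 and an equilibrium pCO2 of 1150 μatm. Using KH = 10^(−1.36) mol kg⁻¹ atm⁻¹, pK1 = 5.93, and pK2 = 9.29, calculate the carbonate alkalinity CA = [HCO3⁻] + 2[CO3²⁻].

[CO2*] = KH · pCO2 = 10^(−1.36) × 1150×10^-6 = 5.020×10^-5 mol/kg
α₀ = 1/(1 + K1/[H⁺] + K1K2/[H⁺]²) = 1/(1 + 10^+1.59 + 10^-0.18) = 0.02465
DIC = [CO2*]/α₀ = 5.020×10^-5 / 0.02465 = 2.036 mmol/kg
CA = (α₁ + 2α₂)·DIC = (0.9591 + 2×0.01629) × 2.036 = 2.02 mmol/kg

CA = 2.02 mmol/kg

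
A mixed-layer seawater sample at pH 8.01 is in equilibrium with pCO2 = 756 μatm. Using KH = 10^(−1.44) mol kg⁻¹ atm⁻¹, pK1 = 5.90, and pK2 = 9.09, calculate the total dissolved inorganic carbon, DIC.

DIC = 3.86 mmol/kg

[CO2*] = KH · pCO2 = 10^(−1.44) × 756×10^-6 = 2.745×10^-5 mol/kg
α₀ = 1/(1 + K1/[H⁺] + K1K2/[H⁺]²) = 1/(1 + 10^+2.11 + 10^+1.03) = 0.007115
DIC = [CO2*]/α₀ = 2.745×10^-5 / 0.007115 = 3.86 mmol/kg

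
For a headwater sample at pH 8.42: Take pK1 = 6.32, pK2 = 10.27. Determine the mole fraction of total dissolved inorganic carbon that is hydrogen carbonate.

α₁ = 0.978

α₁ = 1 / (1 + [H⁺]/K1 + K2/[H⁺]) = 1 / (1 + 10^-2.10 + 10^-1.85)
   = 1 / (1 + 0.0079433 + 0.014125) = 1/1.0221 = 0.9784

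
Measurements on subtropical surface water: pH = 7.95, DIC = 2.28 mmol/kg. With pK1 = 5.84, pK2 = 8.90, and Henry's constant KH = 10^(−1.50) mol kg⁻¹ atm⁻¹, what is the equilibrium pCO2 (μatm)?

α₀ = 1 / (1 + K1/[H⁺] + K1K2/[H⁺]²) = 1 / (1 + 10^+2.11 + 10^+1.16)
   = 1 / (1 + 128.82 + 14.454) = 1/144.28 = 0.006931
[CO2*] = α₀ × DIC = 0.006931 × 2.28 = 0.01580 mmol/kg = 15.80 μmol/kg
pCO2 = [CO2*]/KH = 1.580×10^-5 / 3.162×10^-2 = 500 μatm

pCO2 = 500 μatm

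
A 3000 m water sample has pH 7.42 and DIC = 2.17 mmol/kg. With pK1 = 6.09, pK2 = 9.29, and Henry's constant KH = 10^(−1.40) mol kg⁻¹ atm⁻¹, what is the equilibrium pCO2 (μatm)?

pCO2 = 2400 μatm

α₀ = 1 / (1 + K1/[H⁺] + K1K2/[H⁺]²) = 1 / (1 + 10^+1.33 + 10^-0.54)
   = 1 / (1 + 21.380 + 0.28840) = 1/22.668 = 0.04412
[CO2*] = α₀ × DIC = 0.04412 × 2.17 = 0.09573 mmol/kg
pCO2 = [CO2*]/KH = 9.573×10^-5 / 3.981×10^-2 = 2400 μatm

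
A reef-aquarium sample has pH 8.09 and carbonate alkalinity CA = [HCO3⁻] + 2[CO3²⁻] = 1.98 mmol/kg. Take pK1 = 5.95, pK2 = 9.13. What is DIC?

CA = [HCO3⁻] + 2[CO3²⁻] = (α₁ + 2α₂)·DIC
At pH 8.09: [H⁺]/K1 = 10^-2.14 = 0.0072444, K2/[H⁺] = 10^-1.04 = 0.091201
α₁ = 1/(1 + 0.0072444 + 0.091201) = 1/1.0984 = 0.9104; α₂ = α₁·K2/[H⁺] = 0.08303
α₁ + 2α₂ = 1.0764
DIC = CA / (α₁ + 2α₂) = 1.98 / 1.0764 = 1.84 mmol/kg

DIC = 1.84 mmol/kg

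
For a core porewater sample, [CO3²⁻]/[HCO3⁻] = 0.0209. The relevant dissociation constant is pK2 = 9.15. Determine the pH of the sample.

From K2 = [H⁺][CO3²⁻]/[HCO3⁻]:  pH = pK2 + log₁₀([CO3²⁻]/[HCO3⁻])
log₁₀(0.0209) = -1.680
pH = 9.15 + (-1.680) = 7.47

pH = 7.47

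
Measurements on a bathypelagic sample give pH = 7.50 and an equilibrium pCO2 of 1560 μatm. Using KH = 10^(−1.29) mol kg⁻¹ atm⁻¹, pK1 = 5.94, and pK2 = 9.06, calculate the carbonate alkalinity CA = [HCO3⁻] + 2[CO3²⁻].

[CO2*] = KH · pCO2 = 10^(−1.29) × 1560×10^-6 = 8.001×10^-5 mol/kg
α₀ = 1/(1 + K1/[H⁺] + K1K2/[H⁺]²) = 1/(1 + 10^+1.56 + 10^-0.00) = 0.02610
DIC = [CO2*]/α₀ = 8.001×10^-5 / 0.02610 = 3.065 mmol/kg
CA = (α₁ + 2α₂)·DIC = (0.9478 + 2×0.02610) × 3.065 = 3.06 mmol/kg

CA = 3.06 mmol/kg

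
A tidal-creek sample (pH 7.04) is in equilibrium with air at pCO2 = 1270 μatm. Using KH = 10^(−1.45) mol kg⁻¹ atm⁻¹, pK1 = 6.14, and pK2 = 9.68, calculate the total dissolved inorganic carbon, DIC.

[CO2*] = KH · pCO2 = 10^(−1.45) × 1270×10^-6 = 4.506×10^-5 mol/kg
α₀ = 1/(1 + K1/[H⁺] + K1K2/[H⁺]²) = 1/(1 + 10^+0.90 + 10^-1.74) = 0.1116
DIC = [CO2*]/α₀ = 4.506×10^-5 / 0.1116 = 0.404 mmol/kg

DIC = 0.404 mmol/kg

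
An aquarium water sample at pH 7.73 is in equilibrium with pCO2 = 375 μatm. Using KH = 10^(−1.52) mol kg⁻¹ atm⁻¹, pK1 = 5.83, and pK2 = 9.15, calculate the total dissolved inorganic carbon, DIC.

[CO2*] = KH · pCO2 = 10^(−1.52) × 375×10^-6 = 1.132×10^-5 mol/kg
α₀ = 1/(1 + K1/[H⁺] + K1K2/[H⁺]²) = 1/(1 + 10^+1.90 + 10^+0.48) = 0.01198
DIC = [CO2*]/α₀ = 1.132×10^-5 / 0.01198 = 0.945 mmol/kg

DIC = 0.945 mmol/kg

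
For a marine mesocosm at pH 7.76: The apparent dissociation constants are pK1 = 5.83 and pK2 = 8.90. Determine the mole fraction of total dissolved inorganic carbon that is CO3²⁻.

α₂ = 0.0668

α₂ = 1 / (1 + [H⁺]/K2 + [H⁺]²/(K1K2)) = 1 / (1 + 10^+1.14 + 10^-0.79)
   = 1 / (1 + 13.804 + 0.16218) = 1/14.966 = 0.06682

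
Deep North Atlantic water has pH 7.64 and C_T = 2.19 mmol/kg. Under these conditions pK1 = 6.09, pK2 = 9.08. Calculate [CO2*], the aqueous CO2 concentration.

[CO2*] = 0.0580 mmol/kg

α₀ = 1 / (1 + K1/[H⁺] + K1K2/[H⁺]²) = 1 / (1 + 10^+1.55 + 10^+0.11)
   = 1 / (1 + 35.481 + 1.2882) = 1/37.770 = 0.02648
[CO2*] = α₀ × DIC = 0.02648 × 2.19 = 0.0580 mmol/kg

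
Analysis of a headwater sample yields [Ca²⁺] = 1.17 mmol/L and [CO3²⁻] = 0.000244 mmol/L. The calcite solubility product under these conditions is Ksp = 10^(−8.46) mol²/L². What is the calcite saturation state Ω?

Ksp = 10^(−8.46) = 3.467×10^-9
Ω = [Ca²⁺][CO3²⁻]/Ksp = (1.17×10^-3)(0.000244×10^-3) / 3.467×10^-9 = 0.0823

Ω = 0.0823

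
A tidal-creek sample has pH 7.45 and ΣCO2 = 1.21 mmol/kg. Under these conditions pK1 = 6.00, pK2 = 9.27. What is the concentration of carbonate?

α₂ = 1 / (1 + [H⁺]/K2 + [H⁺]²/(K1K2)) = 1 / (1 + 10^+1.82 + 10^+0.37)
   = 1 / (1 + 66.069 + 2.3442) = 1/69.414 = 0.01441
[CO3²⁻] = α₂ × DIC = 0.01441 × 1.21 = 0.0174 mmol/kg = 17.4 μmol/kg

[CO3²⁻] = 17.4 μmol/kg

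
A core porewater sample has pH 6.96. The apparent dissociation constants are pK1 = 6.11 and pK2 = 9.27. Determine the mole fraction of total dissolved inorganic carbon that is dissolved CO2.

α₀ = 0.123

α₀ = 1 / (1 + K1/[H⁺] + K1K2/[H⁺]²) = 1 / (1 + 10^+0.85 + 10^-1.46)
   = 1 / (1 + 7.0795 + 0.034674) = 1/8.1141 = 0.1232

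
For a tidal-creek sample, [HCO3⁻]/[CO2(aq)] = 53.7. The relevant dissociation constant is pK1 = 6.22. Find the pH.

From K1 = [H⁺][HCO3⁻]/[CO2(aq)]:  pH = pK1 + log₁₀([HCO3⁻]/[CO2(aq)])
log₁₀(53.7) = +1.730
pH = 6.22 + (+1.730) = 7.95

pH = 7.95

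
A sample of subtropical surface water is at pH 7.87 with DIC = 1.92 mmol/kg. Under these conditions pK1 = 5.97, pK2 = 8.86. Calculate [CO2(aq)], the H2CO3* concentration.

[CO2*] = 0.0217 mmol/kg

α₀ = 1 / (1 + K1/[H⁺] + K1K2/[H⁺]²) = 1 / (1 + 10^+1.90 + 10^+0.91)
   = 1 / (1 + 79.433 + 8.1283) = 1/88.561 = 0.01129
[CO2*] = α₀ × DIC = 0.01129 × 1.92 = 0.0217 mmol/kg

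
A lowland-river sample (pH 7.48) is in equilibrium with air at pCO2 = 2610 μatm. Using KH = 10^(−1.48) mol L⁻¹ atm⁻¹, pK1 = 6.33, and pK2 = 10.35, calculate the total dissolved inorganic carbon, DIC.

DIC = 1.31 mmol/L

[CO2*] = KH · pCO2 = 10^(−1.48) × 2610×10^-6 = 8.643×10^-5 mol/L
α₀ = 1/(1 + K1/[H⁺] + K1K2/[H⁺]²) = 1/(1 + 10^+1.15 + 10^-1.72) = 0.06603
DIC = [CO2*]/α₀ = 8.643×10^-5 / 0.06603 = 1.31 mmol/L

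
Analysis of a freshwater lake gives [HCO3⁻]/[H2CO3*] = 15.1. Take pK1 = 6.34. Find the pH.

From K1 = [H⁺][HCO3⁻]/[H2CO3*]:  pH = pK1 + log₁₀([HCO3⁻]/[H2CO3*])
log₁₀(15.1) = +1.179
pH = 6.34 + (+1.179) = 7.52

pH = 7.52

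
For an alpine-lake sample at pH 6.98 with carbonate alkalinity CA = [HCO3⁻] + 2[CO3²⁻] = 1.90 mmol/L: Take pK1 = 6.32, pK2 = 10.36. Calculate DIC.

CA = [HCO3⁻] + 2[CO3²⁻] = (α₁ + 2α₂)·DIC
At pH 6.98: [H⁺]/K1 = 10^-0.66 = 0.21878, K2/[H⁺] = 10^-3.38 = 0.00041687
α₁ = 1/(1 + 0.21878 + 0.00041687) = 1/1.2192 = 0.8202; α₂ = α₁·K2/[H⁺] = 0.0003419
α₁ + 2α₂ = 0.8209
DIC = CA / (α₁ + 2α₂) = 1.90 / 0.8209 = 2.31 mmol/L

DIC = 2.31 mmol/L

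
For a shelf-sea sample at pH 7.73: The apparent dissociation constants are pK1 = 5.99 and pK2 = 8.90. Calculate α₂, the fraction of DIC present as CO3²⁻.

α₂ = 1 / (1 + [H⁺]/K2 + [H⁺]²/(K1K2)) = 1 / (1 + 10^+1.17 + 10^-0.57)
   = 1 / (1 + 14.791 + 0.26915) = 1/16.060 = 0.06227

α₂ = 0.0623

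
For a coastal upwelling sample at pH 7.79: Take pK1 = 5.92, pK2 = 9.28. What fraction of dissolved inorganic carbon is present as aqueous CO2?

α₀ = 1 / (1 + K1/[H⁺] + K1K2/[H⁺]²) = 1 / (1 + 10^+1.87 + 10^+0.38)
   = 1 / (1 + 74.131 + 2.3988) = 1/77.530 = 0.01290

α₀ = 0.0129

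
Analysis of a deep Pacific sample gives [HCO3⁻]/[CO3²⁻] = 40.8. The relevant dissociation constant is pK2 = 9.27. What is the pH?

pH = 7.66

From K2 = [H⁺][CO3²⁻]/[HCO3⁻]:  pH = pK2 − log₁₀([HCO3⁻]/[CO3²⁻])
log₁₀(40.8) = +1.611
pH = 9.27 − (+1.611) = 7.66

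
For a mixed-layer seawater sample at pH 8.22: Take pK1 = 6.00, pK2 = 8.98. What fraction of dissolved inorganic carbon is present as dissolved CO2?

α₀ = 0.00511

α₀ = 1 / (1 + K1/[H⁺] + K1K2/[H⁺]²) = 1 / (1 + 10^+2.22 + 10^+1.46)
   = 1 / (1 + 165.96 + 28.840) = 1/195.80 = 0.005107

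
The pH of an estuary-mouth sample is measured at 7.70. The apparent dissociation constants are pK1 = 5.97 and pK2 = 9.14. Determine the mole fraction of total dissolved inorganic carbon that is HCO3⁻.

α₁ = 0.948

α₁ = 1 / (1 + [H⁺]/K1 + K2/[H⁺]) = 1 / (1 + 10^-1.73 + 10^-1.44)
   = 1 / (1 + 0.018621 + 0.036308) = 1/1.0549 = 0.9479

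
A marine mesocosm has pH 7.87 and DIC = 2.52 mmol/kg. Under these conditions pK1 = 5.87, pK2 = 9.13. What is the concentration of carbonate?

[CO3²⁻] = 0.130 mmol/kg

α₂ = 1 / (1 + [H⁺]/K2 + [H⁺]²/(K1K2)) = 1 / (1 + 10^+1.26 + 10^-0.74)
   = 1 / (1 + 18.197 + 0.18197) = 1/19.379 = 0.05160
[CO3²⁻] = α₂ × DIC = 0.05160 × 2.52 = 0.130 mmol/kg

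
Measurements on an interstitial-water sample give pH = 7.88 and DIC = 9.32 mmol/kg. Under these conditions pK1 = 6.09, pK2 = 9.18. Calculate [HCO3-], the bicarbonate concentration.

α₁ = 1 / (1 + [H⁺]/K1 + K2/[H⁺]) = 1 / (1 + 10^-1.79 + 10^-1.30)
   = 1 / (1 + 0.016218 + 0.050119) = 1/1.0663 = 0.9378
[HCO3⁻] = α₁ × DIC = 0.9378 × 9.32 = 8.74 mmol/kg

[HCO3⁻] = 8.74 mmol/kg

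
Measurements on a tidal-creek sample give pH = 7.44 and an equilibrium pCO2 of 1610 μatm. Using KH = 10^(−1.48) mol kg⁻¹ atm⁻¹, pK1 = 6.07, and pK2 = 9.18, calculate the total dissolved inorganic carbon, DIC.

[CO2*] = KH · pCO2 = 10^(−1.48) × 1610×10^-6 = 5.331×10^-5 mol/kg
α₀ = 1/(1 + K1/[H⁺] + K1K2/[H⁺]²) = 1/(1 + 10^+1.37 + 10^-0.37) = 0.04021
DIC = [CO2*]/α₀ = 5.331×10^-5 / 0.04021 = 1.33 mmol/kg

DIC = 1.33 mmol/kg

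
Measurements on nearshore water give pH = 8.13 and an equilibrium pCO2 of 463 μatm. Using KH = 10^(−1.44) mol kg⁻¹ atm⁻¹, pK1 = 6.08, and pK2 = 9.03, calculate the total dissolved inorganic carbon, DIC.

DIC = 2.14 mmol/kg

[CO2*] = KH · pCO2 = 10^(−1.44) × 463×10^-6 = 1.681×10^-5 mol/kg
α₀ = 1/(1 + K1/[H⁺] + K1K2/[H⁺]²) = 1/(1 + 10^+2.05 + 10^+1.15) = 0.007854
DIC = [CO2*]/α₀ = 1.681×10^-5 / 0.007854 = 2.14 mmol/kg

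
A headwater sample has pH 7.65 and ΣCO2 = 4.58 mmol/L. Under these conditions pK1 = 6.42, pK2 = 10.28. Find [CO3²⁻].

α₂ = 1 / (1 + [H⁺]/K2 + [H⁺]²/(K1K2)) = 1 / (1 + 10^+2.63 + 10^+1.40)
   = 1 / (1 + 426.58 + 25.119) = 1/452.70 = 0.002209
[CO3²⁻] = α₂ × DIC = 0.002209 × 4.58 = 0.0101 mmol/L = 10.1 μmol/L

[CO3²⁻] = 10.1 μmol/L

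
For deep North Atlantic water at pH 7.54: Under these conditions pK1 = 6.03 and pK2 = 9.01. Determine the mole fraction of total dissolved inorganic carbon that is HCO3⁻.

α₁ = 0.939

α₁ = 1 / (1 + [H⁺]/K1 + K2/[H⁺]) = 1 / (1 + 10^-1.51 + 10^-1.47)
   = 1 / (1 + 0.030903 + 0.033884) = 1/1.0648 = 0.9392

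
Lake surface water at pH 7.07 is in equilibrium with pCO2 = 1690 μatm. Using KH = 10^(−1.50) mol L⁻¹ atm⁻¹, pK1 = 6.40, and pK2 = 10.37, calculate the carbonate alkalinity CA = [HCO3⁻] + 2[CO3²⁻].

[CO2*] = KH · pCO2 = 10^(−1.50) × 1690×10^-6 = 5.344×10^-5 mol/L
α₀ = 1/(1 + K1/[H⁺] + K1K2/[H⁺]²) = 1/(1 + 10^+0.67 + 10^-2.63) = 0.1761
DIC = [CO2*]/α₀ = 5.344×10^-5 / 0.1761 = 0.3035 mmol/L
CA = (α₁ + 2α₂)·DIC = (0.8235 + 2×0.0004127) × 0.3035 = 0.250 mmol/L

CA = 0.250 mmol/L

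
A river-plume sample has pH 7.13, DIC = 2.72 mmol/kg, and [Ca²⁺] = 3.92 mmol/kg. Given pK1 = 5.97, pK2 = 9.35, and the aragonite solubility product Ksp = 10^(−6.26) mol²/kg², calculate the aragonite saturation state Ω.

α₂ = 1 / (1 + [H⁺]/K2 + [H⁺]²/(K1K2)) = 1 / (1 + 10^+2.22 + 10^+1.06)
   = 1 / (1 + 165.96 + 11.482) = 1/178.44 = 0.005604
[CO3²⁻] = α₂ × DIC = 0.005604 × 2.72 = 0.01524 mmol/kg = 15.24 μmol/kg
Ksp = 10^(−6.26) = 5.495×10^-7
Ω = [Ca²⁺][CO3²⁻]/Ksp = (3.92×10^-3)(1.524×10^-5) / 5.495×10^-7 = 0.109

Ω = 0.109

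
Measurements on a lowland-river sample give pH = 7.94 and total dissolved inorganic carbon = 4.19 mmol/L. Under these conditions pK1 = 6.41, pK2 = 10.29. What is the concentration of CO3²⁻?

α₂ = 1 / (1 + [H⁺]/K2 + [H⁺]²/(K1K2)) = 1 / (1 + 10^+2.35 + 10^+0.82)
   = 1 / (1 + 223.87 + 6.6069) = 1/231.48 = 0.004320
[CO3²⁻] = α₂ × DIC = 0.004320 × 4.19 = 0.0181 mmol/L = 18.1 μmol/L

[CO3²⁻] = 18.1 μmol/L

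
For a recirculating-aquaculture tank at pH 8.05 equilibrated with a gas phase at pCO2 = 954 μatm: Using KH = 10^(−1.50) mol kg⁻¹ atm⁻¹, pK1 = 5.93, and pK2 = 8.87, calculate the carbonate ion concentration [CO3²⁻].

[CO3²⁻] = 0.602 mmol/kg

[CO2*] = KH · pCO2 = 10^(−1.50) × 954×10^-6 = 3.017×10^-5 mol/kg
α₀ = 1/(1 + K1/[H⁺] + K1K2/[H⁺]²) = 1/(1 + 10^+2.12 + 10^+1.30) = 0.006545
DIC = [CO2*]/α₀ = 3.017×10^-5 / 0.006545 = 4.609 mmol/kg
[CO3²⁻] = α₂·DIC; α₂ = 0.1306, so [CO3²⁻] = 0.1306 × 4.609 = 0.602 mmol/kg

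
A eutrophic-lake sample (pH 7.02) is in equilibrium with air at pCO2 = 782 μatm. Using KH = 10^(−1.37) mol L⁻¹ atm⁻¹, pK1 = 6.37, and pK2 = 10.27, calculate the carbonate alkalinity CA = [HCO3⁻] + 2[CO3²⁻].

[CO2*] = KH · pCO2 = 10^(−1.37) × 782×10^-6 = 3.336×10^-5 mol/L
α₀ = 1/(1 + K1/[H⁺] + K1K2/[H⁺]²) = 1/(1 + 10^+0.65 + 10^-2.60) = 0.1828
DIC = [CO2*]/α₀ = 3.336×10^-5 / 0.1828 = 0.1824 mmol/L
CA = (α₁ + 2α₂)·DIC = (0.8167 + 2×0.0004593) × 0.1824 = 0.149 mmol/L

CA = 0.149 mmol/L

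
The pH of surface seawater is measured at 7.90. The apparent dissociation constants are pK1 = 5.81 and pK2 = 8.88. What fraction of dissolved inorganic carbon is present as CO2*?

α₀ = 1 / (1 + K1/[H⁺] + K1K2/[H⁺]²) = 1 / (1 + 10^+2.09 + 10^+1.11)
   = 1 / (1 + 123.03 + 12.882) = 1/136.91 = 0.007304

α₀ = 0.00730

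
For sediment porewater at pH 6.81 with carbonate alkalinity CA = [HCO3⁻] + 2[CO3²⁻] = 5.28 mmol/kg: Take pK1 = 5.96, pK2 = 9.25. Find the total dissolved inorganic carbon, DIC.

DIC = 6.00 mmol/kg

CA = [HCO3⁻] + 2[CO3²⁻] = (α₁ + 2α₂)·DIC
At pH 6.81: [H⁺]/K1 = 10^-0.85 = 0.14125, K2/[H⁺] = 10^-2.44 = 0.0036308
α₁ = 1/(1 + 0.14125 + 0.0036308) = 1/1.1449 = 0.8735; α₂ = α₁·K2/[H⁺] = 0.003171
α₁ + 2α₂ = 0.8798
DIC = CA / (α₁ + 2α₂) = 5.28 / 0.8798 = 6.00 mmol/kg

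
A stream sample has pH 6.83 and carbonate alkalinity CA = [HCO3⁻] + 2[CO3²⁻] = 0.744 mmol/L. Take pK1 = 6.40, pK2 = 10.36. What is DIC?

CA = [HCO3⁻] + 2[CO3²⁻] = (α₁ + 2α₂)·DIC
At pH 6.83: [H⁺]/K1 = 10^-0.43 = 0.37154, K2/[H⁺] = 10^-3.53 = 0.00029512
α₁ = 1/(1 + 0.37154 + 0.00029512) = 1/1.3718 = 0.7290; α₂ = α₁·K2/[H⁺] = 0.0002151
α₁ + 2α₂ = 0.7294
DIC = CA / (α₁ + 2α₂) = 0.744 / 0.7294 = 1.02 mmol/L

DIC = 1.02 mmol/L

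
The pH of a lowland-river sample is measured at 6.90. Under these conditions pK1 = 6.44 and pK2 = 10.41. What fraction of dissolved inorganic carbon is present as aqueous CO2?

α₀ = 1 / (1 + K1/[H⁺] + K1K2/[H⁺]²) = 1 / (1 + 10^+0.46 + 10^-3.05)
   = 1 / (1 + 2.8840 + 0.00089125) = 1/3.8849 = 0.2574

α₀ = 0.257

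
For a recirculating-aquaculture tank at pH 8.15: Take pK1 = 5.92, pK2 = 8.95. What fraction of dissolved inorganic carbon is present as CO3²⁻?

α₂ = 1 / (1 + [H⁺]/K2 + [H⁺]²/(K1K2)) = 1 / (1 + 10^+0.80 + 10^-1.43)
   = 1 / (1 + 6.3096 + 0.037154) = 1/7.3467 = 0.1361

α₂ = 0.136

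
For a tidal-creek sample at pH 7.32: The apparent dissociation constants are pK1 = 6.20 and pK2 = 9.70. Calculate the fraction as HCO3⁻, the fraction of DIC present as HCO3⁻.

α₁ = 1 / (1 + [H⁺]/K1 + K2/[H⁺]) = 1 / (1 + 10^-1.12 + 10^-2.38)
   = 1 / (1 + 0.075858 + 0.0041687) = 1/1.0800 = 0.9259

α₁ = 0.926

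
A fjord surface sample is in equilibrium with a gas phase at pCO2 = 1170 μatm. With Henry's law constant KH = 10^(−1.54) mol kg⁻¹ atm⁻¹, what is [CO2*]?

[CO2*] = 33.7 μmol/kg

KH = 10^(−1.54) = 2.884×10^-2 mol kg⁻¹ atm⁻¹
[CO2*] = KH · pCO2 = 2.884×10^-2 × 1170×10^-6 atm = 3.37×10^-5 mol/kg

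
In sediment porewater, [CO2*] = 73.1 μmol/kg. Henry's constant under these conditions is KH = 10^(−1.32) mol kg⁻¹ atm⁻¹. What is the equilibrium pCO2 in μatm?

KH = 10^(−1.32) = 4.786×10^-2 mol kg⁻¹ atm⁻¹
pCO2 = [CO2*]/KH = 73.1×10^-6 / 4.786×10^-2 = 1.53×10^-3 atm = 1530 μatm

pCO2 = 1530 μatm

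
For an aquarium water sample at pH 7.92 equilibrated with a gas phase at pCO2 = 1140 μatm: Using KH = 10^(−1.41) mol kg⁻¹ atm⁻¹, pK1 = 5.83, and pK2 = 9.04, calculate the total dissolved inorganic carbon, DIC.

[CO2*] = KH · pCO2 = 10^(−1.41) × 1140×10^-6 = 4.435×10^-5 mol/kg
α₀ = 1/(1 + K1/[H⁺] + K1K2/[H⁺]²) = 1/(1 + 10^+2.09 + 10^+0.97) = 0.007499
DIC = [CO2*]/α₀ = 4.435×10^-5 / 0.007499 = 5.91 mmol/kg

DIC = 5.91 mmol/kg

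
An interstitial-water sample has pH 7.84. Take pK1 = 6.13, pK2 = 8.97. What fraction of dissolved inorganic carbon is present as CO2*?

α₀ = 1 / (1 + K1/[H⁺] + K1K2/[H⁺]²) = 1 / (1 + 10^+1.71 + 10^+0.58)
   = 1 / (1 + 51.286 + 3.8019) = 1/56.088 = 0.01783

α₀ = 0.0178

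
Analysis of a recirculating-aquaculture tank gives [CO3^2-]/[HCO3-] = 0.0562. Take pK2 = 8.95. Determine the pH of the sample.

pH = 7.70

From K2 = [H⁺][CO3^2-]/[HCO3-]:  pH = pK2 + log₁₀([CO3^2-]/[HCO3-])
log₁₀(0.0562) = -1.250
pH = 8.95 + (-1.250) = 7.70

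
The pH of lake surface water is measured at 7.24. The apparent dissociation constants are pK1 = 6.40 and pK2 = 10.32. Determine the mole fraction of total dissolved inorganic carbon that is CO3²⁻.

α₂ = 1 / (1 + [H⁺]/K2 + [H⁺]²/(K1K2)) = 1 / (1 + 10^+3.08 + 10^+2.24)
   = 1 / (1 + 1202.3 + 173.78) = 1/1377.0 = 0.0007262

α₂ = 0.000726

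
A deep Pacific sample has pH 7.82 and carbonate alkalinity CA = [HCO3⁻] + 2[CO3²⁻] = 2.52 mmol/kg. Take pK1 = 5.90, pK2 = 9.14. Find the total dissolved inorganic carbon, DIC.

DIC = 2.44 mmol/kg

CA = [HCO3⁻] + 2[CO3²⁻] = (α₁ + 2α₂)·DIC
At pH 7.82: [H⁺]/K1 = 10^-1.92 = 0.012023, K2/[H⁺] = 10^-1.32 = 0.047863
α₁ = 1/(1 + 0.012023 + 0.047863) = 1/1.0599 = 0.9435; α₂ = α₁·K2/[H⁺] = 0.04516
α₁ + 2α₂ = 1.0338
DIC = CA / (α₁ + 2α₂) = 2.52 / 1.0338 = 2.44 mmol/kg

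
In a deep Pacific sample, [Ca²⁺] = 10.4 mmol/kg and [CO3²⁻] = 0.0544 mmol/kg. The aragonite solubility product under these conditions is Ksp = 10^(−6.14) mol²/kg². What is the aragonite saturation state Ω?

Ksp = 10^(−6.14) = 7.244×10^-7
Ω = [Ca²⁺][CO3²⁻]/Ksp = (10.4×10^-3)(0.0544×10^-3) / 7.244×10^-7 = 0.781

Ω = 0.781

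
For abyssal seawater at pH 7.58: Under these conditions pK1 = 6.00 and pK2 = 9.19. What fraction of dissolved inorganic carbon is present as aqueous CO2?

α₀ = 0.0250

α₀ = 1 / (1 + K1/[H⁺] + K1K2/[H⁺]²) = 1 / (1 + 10^+1.58 + 10^-0.03)
   = 1 / (1 + 38.019 + 0.93325) = 1/39.952 = 0.02503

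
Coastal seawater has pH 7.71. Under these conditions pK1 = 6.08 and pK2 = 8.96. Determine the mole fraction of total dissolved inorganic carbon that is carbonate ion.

α₂ = 1 / (1 + [H⁺]/K2 + [H⁺]²/(K1K2)) = 1 / (1 + 10^+1.25 + 10^-0.38)
   = 1 / (1 + 17.783 + 0.41687) = 1/19.200 = 0.05208

α₂ = 0.0521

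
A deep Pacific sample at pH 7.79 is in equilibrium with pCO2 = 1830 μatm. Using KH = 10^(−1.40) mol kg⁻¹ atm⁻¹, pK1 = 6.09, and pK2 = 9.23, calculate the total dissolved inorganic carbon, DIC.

DIC = 3.86 mmol/kg

[CO2*] = KH · pCO2 = 10^(−1.40) × 1830×10^-6 = 7.285×10^-5 mol/kg
α₀ = 1/(1 + K1/[H⁺] + K1K2/[H⁺]²) = 1/(1 + 10^+1.70 + 10^+0.26) = 0.01889
DIC = [CO2*]/α₀ = 7.285×10^-5 / 0.01889 = 3.86 mmol/kg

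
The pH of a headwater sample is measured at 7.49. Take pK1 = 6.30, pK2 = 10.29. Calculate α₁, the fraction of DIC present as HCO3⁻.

α₁ = 1 / (1 + [H⁺]/K1 + K2/[H⁺]) = 1 / (1 + 10^-1.19 + 10^-2.80)
   = 1 / (1 + 0.064565 + 0.0015849) = 1/1.0662 = 0.9380

α₁ = 0.938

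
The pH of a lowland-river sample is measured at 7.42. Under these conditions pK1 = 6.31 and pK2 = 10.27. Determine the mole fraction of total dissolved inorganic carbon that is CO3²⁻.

α₂ = 1 / (1 + [H⁺]/K2 + [H⁺]²/(K1K2)) = 1 / (1 + 10^+2.85 + 10^+1.74)
   = 1 / (1 + 707.95 + 54.954) = 1/763.90 = 0.001309

α₂ = 0.00131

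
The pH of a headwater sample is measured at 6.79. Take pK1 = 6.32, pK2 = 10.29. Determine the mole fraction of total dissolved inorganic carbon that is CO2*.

α₀ = 1 / (1 + K1/[H⁺] + K1K2/[H⁺]²) = 1 / (1 + 10^+0.47 + 10^-3.03)
   = 1 / (1 + 2.9512 + 0.00093325) = 1/3.9521 = 0.2530

α₀ = 0.253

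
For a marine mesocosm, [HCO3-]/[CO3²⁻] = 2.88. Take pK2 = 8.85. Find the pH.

pH = 8.39

From K2 = [H⁺][CO3²⁻]/[HCO3-]:  pH = pK2 − log₁₀([HCO3-]/[CO3²⁻])
log₁₀(2.88) = +0.459
pH = 8.85 − (+0.459) = 8.39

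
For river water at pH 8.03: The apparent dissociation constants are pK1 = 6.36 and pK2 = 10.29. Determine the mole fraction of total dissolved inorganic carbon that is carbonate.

α₂ = 1 / (1 + [H⁺]/K2 + [H⁺]²/(K1K2)) = 1 / (1 + 10^+2.26 + 10^+0.59)
   = 1 / (1 + 181.97 + 3.8905) = 1/186.86 = 0.005352

α₂ = 0.00535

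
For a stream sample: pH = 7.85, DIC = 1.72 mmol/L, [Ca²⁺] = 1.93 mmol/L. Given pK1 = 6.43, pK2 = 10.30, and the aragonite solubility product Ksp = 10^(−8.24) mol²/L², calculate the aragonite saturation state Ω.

Ω = 1.97

α₂ = 1 / (1 + [H⁺]/K2 + [H⁺]²/(K1K2)) = 1 / (1 + 10^+2.45 + 10^+1.03)
   = 1 / (1 + 281.84 + 10.715) = 1/293.55 = 0.003407
[CO3²⁻] = α₂ × DIC = 0.003407 × 1.72 = 0.005859 mmol/L = 5.859 μmol/L
Ksp = 10^(−8.24) = 5.754×10^-9
Ω = [Ca²⁺][CO3²⁻]/Ksp = (1.93×10^-3)(5.859×10^-6) / 5.754×10^-9 = 1.97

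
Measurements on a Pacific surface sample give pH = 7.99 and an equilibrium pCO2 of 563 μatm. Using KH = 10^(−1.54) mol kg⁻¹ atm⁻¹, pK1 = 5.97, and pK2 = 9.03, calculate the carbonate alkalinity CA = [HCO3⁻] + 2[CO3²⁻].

CA = 2.01 mmol/kg

[CO2*] = KH · pCO2 = 10^(−1.54) × 563×10^-6 = 1.624×10^-5 mol/kg
α₀ = 1/(1 + K1/[H⁺] + K1K2/[H⁺]²) = 1/(1 + 10^+2.02 + 10^+0.98) = 0.008676
DIC = [CO2*]/α₀ = 1.624×10^-5 / 0.008676 = 1.872 mmol/kg
CA = (α₁ + 2α₂)·DIC = (0.9085 + 2×0.08285) × 1.872 = 2.01 mmol/kg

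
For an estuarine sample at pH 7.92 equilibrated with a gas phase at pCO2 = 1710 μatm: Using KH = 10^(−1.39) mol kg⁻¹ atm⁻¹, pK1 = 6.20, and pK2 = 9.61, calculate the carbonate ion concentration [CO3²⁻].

[CO2*] = KH · pCO2 = 10^(−1.39) × 1710×10^-6 = 6.966×10^-5 mol/kg
α₀ = 1/(1 + K1/[H⁺] + K1K2/[H⁺]²) = 1/(1 + 10^+1.72 + 10^+0.03) = 0.01833
DIC = [CO2*]/α₀ = 6.966×10^-5 / 0.01833 = 3.800 mmol/kg
[CO3²⁻] = α₂·DIC; α₂ = 0.01964, so [CO3²⁻] = 0.01964 × 3.800 = 0.0746 mmol/kg

[CO3²⁻] = 0.0746 mmol/kg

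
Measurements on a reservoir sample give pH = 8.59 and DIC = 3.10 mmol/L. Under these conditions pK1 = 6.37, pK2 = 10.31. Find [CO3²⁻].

α₂ = 1 / (1 + [H⁺]/K2 + [H⁺]²/(K1K2)) = 1 / (1 + 10^+1.72 + 10^-0.50)
   = 1 / (1 + 52.481 + 0.31623) = 1/53.797 = 0.01859
[CO3²⁻] = α₂ × DIC = 0.01859 × 3.10 = 0.0576 mmol/L

[CO3²⁻] = 0.0576 mmol/L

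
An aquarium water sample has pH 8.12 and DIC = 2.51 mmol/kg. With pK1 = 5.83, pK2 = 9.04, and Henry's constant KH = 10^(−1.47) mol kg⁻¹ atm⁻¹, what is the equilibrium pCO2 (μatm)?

pCO2 = 338 μatm

α₀ = 1 / (1 + K1/[H⁺] + K1K2/[H⁺]²) = 1 / (1 + 10^+2.29 + 10^+1.37)
   = 1 / (1 + 194.98 + 23.442) = 1/219.43 = 0.004557
[CO2*] = α₀ × DIC = 0.004557 × 2.51 = 0.01144 mmol/kg = 11.44 μmol/kg
pCO2 = [CO2*]/KH = 1.144×10^-5 / 3.388×10^-2 = 338 μatm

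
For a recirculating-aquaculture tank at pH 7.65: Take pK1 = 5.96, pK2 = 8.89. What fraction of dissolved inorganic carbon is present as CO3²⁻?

α₂ = 1 / (1 + [H⁺]/K2 + [H⁺]²/(K1K2)) = 1 / (1 + 10^+1.24 + 10^-0.45)
   = 1 / (1 + 17.378 + 0.35481) = 1/18.733 = 0.05338

α₂ = 0.0534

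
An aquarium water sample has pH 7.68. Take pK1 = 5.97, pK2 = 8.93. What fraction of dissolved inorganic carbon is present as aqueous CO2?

α₀ = 1 / (1 + K1/[H⁺] + K1K2/[H⁺]²) = 1 / (1 + 10^+1.71 + 10^+0.46)
   = 1 / (1 + 51.286 + 2.8840) = 1/55.170 = 0.01813

α₀ = 0.0181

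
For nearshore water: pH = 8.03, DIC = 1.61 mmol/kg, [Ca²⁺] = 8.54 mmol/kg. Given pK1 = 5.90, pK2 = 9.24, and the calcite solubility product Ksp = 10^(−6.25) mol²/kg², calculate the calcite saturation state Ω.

Ω = 1.41

α₂ = 1 / (1 + [H⁺]/K2 + [H⁺]²/(K1K2)) = 1 / (1 + 10^+1.21 + 10^-0.92)
   = 1 / (1 + 16.218 + 0.12023) = 1/17.338 = 0.05768
[CO3²⁻] = α₂ × DIC = 0.05768 × 1.61 = 0.09286 mmol/kg
Ksp = 10^(−6.25) = 5.623×10^-7
Ω = [Ca²⁺][CO3²⁻]/Ksp = (8.54×10^-3)(9.286×10^-5) / 5.623×10^-7 = 1.41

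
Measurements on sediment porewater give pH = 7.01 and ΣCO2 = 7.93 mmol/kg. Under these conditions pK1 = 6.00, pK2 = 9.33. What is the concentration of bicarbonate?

α₁ = 1 / (1 + [H⁺]/K1 + K2/[H⁺]) = 1 / (1 + 10^-1.01 + 10^-2.32)
   = 1 / (1 + 0.097724 + 0.0047863) = 1/1.1025 = 0.9070
[HCO3⁻] = α₁ × DIC = 0.9070 × 7.93 = 7.19 mmol/kg

[HCO3⁻] = 7.19 mmol/kg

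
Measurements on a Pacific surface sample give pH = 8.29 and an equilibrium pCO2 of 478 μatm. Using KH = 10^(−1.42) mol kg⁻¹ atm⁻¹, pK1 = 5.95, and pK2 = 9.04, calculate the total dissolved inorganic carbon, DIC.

DIC = 4.70 mmol/kg

[CO2*] = KH · pCO2 = 10^(−1.42) × 478×10^-6 = 1.817×10^-5 mol/kg
α₀ = 1/(1 + K1/[H⁺] + K1K2/[H⁺]²) = 1/(1 + 10^+2.34 + 10^+1.59) = 0.003866
DIC = [CO2*]/α₀ = 1.817×10^-5 / 0.003866 = 4.70 mmol/kg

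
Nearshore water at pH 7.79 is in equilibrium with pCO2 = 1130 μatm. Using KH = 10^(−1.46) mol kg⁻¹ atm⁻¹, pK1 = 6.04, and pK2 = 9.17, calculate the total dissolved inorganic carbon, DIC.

[CO2*] = KH · pCO2 = 10^(−1.46) × 1130×10^-6 = 3.918×10^-5 mol/kg
α₀ = 1/(1 + K1/[H⁺] + K1K2/[H⁺]²) = 1/(1 + 10^+1.75 + 10^+0.37) = 0.01678
DIC = [CO2*]/α₀ = 3.918×10^-5 / 0.01678 = 2.33 mmol/kg

DIC = 2.33 mmol/kg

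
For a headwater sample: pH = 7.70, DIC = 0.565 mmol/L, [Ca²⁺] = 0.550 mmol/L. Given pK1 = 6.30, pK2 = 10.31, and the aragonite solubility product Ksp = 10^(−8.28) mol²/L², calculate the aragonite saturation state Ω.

α₂ = 1 / (1 + [H⁺]/K2 + [H⁺]²/(K1K2)) = 1 / (1 + 10^+2.61 + 10^+1.21)
   = 1 / (1 + 407.38 + 16.218) = 1/424.60 = 0.002355
[CO3²⁻] = α₂ × DIC = 0.002355 × 0.565 = 0.001331 mmol/L = 1.331 μmol/L
Ksp = 10^(−8.28) = 5.248×10^-9
Ω = [Ca²⁺][CO3²⁻]/Ksp = (0.550×10^-3)(1.331×10^-6) / 5.248×10^-9 = 0.139

Ω = 0.139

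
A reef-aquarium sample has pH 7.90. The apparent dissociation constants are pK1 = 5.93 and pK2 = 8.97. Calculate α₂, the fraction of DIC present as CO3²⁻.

α₂ = 1 / (1 + [H⁺]/K2 + [H⁺]²/(K1K2)) = 1 / (1 + 10^+1.07 + 10^-0.90)
   = 1 / (1 + 11.749 + 0.12589) = 1/12.875 = 0.07767

α₂ = 0.0777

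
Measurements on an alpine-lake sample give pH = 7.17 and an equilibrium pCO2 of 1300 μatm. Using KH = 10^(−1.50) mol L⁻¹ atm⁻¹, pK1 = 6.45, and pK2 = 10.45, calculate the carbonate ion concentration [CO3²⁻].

[CO3²⁻] = 0.113 μmol/L

[CO2*] = KH · pCO2 = 10^(−1.50) × 1300×10^-6 = 4.111×10^-5 mol/L
α₀ = 1/(1 + K1/[H⁺] + K1K2/[H⁺]²) = 1/(1 + 10^+0.72 + 10^-2.56) = 0.1600
DIC = [CO2*]/α₀ = 4.111×10^-5 / 0.1600 = 0.2570 mmol/L
[CO3²⁻] = α₂·DIC; α₂ = 0.0004406, so [CO3²⁻] = 0.0004406 × 0.2570 = 0.000113 mmol/L = 0.113 μmol/L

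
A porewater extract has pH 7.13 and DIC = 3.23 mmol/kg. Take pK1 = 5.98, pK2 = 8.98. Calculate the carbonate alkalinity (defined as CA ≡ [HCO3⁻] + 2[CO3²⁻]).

CA = [HCO3⁻] + 2[CO3²⁻] = (α₁ + 2α₂)·DIC
At pH 7.13: [H⁺]/K1 = 10^-1.15 = 0.070795, K2/[H⁺] = 10^-1.85 = 0.014125
α₁ = 1/(1 + 0.070795 + 0.014125) = 1/1.0849 = 0.9217; α₂ = α₁·K2/[H⁺] = 0.01302
α₁ + 2α₂ = 0.9478
CA = 0.9478 × 3.23 = 3.06 mmol/kg

CA = 3.06 mmol/kg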